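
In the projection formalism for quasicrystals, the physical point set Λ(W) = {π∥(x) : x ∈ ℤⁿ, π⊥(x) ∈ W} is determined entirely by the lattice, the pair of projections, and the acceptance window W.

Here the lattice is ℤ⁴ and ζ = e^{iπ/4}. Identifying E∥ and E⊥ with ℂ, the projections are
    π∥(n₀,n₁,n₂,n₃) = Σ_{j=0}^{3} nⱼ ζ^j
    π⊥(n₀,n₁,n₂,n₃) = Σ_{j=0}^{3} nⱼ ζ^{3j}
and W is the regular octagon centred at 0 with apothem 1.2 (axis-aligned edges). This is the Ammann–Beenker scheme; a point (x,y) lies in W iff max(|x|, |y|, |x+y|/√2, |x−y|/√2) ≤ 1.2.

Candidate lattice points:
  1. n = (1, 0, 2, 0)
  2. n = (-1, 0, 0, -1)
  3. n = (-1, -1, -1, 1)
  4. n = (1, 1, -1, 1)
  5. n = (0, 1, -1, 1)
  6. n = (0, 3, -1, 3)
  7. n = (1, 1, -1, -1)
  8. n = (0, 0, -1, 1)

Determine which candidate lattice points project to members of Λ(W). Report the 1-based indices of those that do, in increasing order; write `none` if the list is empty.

3, 7

π⊥(n) = n₀ + n₁ζ³ + n₂ζ⁶ + n₃ζ⁹ where ζ = e^{iπ/4}.
candidate 1: n = (1, 0, 2, 0) → π⊥ ≈ (+1.0000, -2.0000); max(|x|,|y|,|x±y|/√2) = 2.1213 > 1.2 ⇒ ∉ W
candidate 2: n = (-1, 0, 0, -1) → π⊥ ≈ (-1.7071, -0.7071); max(|x|,|y|,|x±y|/√2) = 1.7071 > 1.2 ⇒ ∉ W
candidate 3: n = (-1, -1, -1, 1) → π⊥ ≈ (+0.4142, +1.0000); max(|x|,|y|,|x±y|/√2) = 1.0000 ≤ 1.2 ⇒ ∈ W
candidate 4: n = (1, 1, -1, 1) → π⊥ ≈ (+1.0000, +2.4142); max(|x|,|y|,|x±y|/√2) = 2.4142 > 1.2 ⇒ ∉ W
candidate 5: n = (0, 1, -1, 1) → π⊥ ≈ (+0.0000, +2.4142); max(|x|,|y|,|x±y|/√2) = 2.4142 > 1.2 ⇒ ∉ W
candidate 6: n = (0, 3, -1, 3) → π⊥ ≈ (+0.0000, +5.2426); max(|x|,|y|,|x±y|/√2) = 5.2426 > 1.2 ⇒ ∉ W
candidate 7: n = (1, 1, -1, -1) → π⊥ ≈ (-0.4142, +1.0000); max(|x|,|y|,|x±y|/√2) = 1.0000 ≤ 1.2 ⇒ ∈ W
candidate 8: n = (0, 0, -1, 1) → π⊥ ≈ (+0.7071, +1.7071); max(|x|,|y|,|x±y|/√2) = 1.7071 > 1.2 ⇒ ∉ W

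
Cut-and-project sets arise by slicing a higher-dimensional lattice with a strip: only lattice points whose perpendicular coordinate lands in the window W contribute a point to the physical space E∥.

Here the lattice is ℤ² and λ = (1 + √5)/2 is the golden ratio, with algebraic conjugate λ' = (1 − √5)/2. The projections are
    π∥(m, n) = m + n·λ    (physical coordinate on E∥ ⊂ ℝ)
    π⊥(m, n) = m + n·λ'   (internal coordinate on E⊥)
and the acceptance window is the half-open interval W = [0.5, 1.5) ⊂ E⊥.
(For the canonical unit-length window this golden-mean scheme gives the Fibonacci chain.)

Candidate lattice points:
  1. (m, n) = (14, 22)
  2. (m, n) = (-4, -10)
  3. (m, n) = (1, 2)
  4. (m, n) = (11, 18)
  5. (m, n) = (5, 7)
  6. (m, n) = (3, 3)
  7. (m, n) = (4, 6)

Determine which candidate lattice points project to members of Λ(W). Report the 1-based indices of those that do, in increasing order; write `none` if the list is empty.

Compute λ' = (1−√5)/2 = -0.61803, so π⊥(m,n) = m -0.61803·n.
#1 (14,22): internal coord 14 + (22)·λ' = +0.40325; +0.40325 ∉ [0.5, 1.5) → out
#2 (-4,-10): internal coord -4 + (-10)·λ' = +2.18034; +2.18034 ∉ [0.5, 1.5) → out
#3 (1,2): internal coord 1 + (2)·λ' = -0.23607; -0.23607 ∉ [0.5, 1.5) → out
#4 (11,18): internal coord 11 + (18)·λ' = -0.12461; -0.12461 ∉ [0.5, 1.5) → out
#5 (5,7): internal coord 5 + (7)·λ' = +0.67376; +0.67376 ∈ [0.5, 1.5) → IN Λ
#6 (3,3): internal coord 3 + (3)·λ' = +1.14590; +1.14590 ∈ [0.5, 1.5) → IN Λ
#7 (4,6): internal coord 4 + (6)·λ' = +0.29180; +0.29180 ∉ [0.5, 1.5) → out

5, 6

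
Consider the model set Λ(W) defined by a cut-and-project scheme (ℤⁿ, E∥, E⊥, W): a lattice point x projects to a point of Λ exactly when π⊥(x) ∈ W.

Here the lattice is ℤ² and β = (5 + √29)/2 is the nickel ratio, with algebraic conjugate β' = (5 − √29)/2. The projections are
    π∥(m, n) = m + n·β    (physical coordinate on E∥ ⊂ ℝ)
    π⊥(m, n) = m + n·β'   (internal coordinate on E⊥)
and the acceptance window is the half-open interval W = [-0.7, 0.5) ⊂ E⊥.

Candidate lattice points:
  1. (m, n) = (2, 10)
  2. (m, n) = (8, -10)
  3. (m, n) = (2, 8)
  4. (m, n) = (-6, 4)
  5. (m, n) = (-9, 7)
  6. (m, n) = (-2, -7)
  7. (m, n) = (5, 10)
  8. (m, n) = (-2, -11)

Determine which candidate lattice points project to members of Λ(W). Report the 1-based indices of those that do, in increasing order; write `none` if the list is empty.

1, 3, 6, 8

β' = (5−√29)/2 ≈ -0.192582.
#1 (2,10): internal coord 2 + (10)·β' = +0.074176; +0.074176 ∈ [-0.7, 0.5) → IN Λ
#2 (8,-10): internal coord 8 + (-10)·β' = +9.925824; +9.925824 ∉ [-0.7, 0.5) → out
#3 (2,8): internal coord 2 + (8)·β' = +0.459341; +0.459341 ∈ [-0.7, 0.5) → IN Λ
#4 (-6,4): internal coord -6 + (4)·β' = -6.770330; -6.770330 ∉ [-0.7, 0.5) → out
#5 (-9,7): internal coord -9 + (7)·β' = -10.348077; -10.348077 ∉ [-0.7, 0.5) → out
#6 (-2,-7): internal coord -2 + (-7)·β' = -0.651923; -0.651923 ∈ [-0.7, 0.5) → IN Λ
#7 (5,10): internal coord 5 + (10)·β' = +3.074176; +3.074176 ∉ [-0.7, 0.5) → out
#8 (-2,-11): internal coord -2 + (-11)·β' = +0.118406; +0.118406 ∈ [-0.7, 0.5) → IN Λ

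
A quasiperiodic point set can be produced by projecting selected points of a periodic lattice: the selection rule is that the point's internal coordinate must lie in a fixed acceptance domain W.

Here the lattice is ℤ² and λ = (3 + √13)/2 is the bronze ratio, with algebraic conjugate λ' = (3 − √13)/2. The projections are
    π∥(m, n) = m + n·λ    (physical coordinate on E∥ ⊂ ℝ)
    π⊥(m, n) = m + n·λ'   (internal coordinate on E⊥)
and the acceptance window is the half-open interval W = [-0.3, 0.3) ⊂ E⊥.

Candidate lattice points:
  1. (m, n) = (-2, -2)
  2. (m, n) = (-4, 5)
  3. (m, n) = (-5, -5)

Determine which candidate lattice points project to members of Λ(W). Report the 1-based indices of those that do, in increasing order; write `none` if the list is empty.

none

λ' = (3−√13)/2 ≈ -0.302776.
candidate 1: (m,n)=(-2,-2) → π∥ = -2-2·λ ≈ -8.605551, π⊥ = -2-2·λ' ≈ -1.394449 ∉ [-0.3, 0.3) ⇒ out
candidate 2: (m,n)=(-4,5) → π∥ = -4+5·λ ≈ 12.513878, π⊥ = -4+5·λ' ≈ -5.513878 ∉ [-0.3, 0.3) ⇒ out
candidate 3: (m,n)=(-5,-5) → π∥ = -5-5·λ ≈ -21.513878, π⊥ = -5-5·λ' ≈ -3.486122 ∉ [-0.3, 0.3) ⇒ out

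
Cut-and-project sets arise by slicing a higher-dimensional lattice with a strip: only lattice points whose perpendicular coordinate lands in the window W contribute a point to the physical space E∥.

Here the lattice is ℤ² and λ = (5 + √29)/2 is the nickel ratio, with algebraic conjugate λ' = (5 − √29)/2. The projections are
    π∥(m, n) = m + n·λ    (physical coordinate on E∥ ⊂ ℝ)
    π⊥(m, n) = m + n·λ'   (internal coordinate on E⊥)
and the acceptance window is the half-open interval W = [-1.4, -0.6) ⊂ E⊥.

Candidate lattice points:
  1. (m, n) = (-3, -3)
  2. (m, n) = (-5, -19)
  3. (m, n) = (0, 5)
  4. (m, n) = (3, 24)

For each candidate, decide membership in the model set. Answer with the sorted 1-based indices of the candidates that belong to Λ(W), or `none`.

2, 3

Numerically λ ≈ 5.1926 and λ' = −1/λ ≈ -0.1926.
#1 (-3,-3): internal coord -3 + (-3)·λ' = -2.4223; -2.4223 ∉ [-1.4, -0.6) → out
#2 (-5,-19): internal coord -5 + (-19)·λ' = -1.3409; -1.3409 ∈ [-1.4, -0.6) → IN Λ
#3 (0,5): internal coord 0 + (5)·λ' = -0.9629; -0.9629 ∈ [-1.4, -0.6) → IN Λ
#4 (3,24): internal coord 3 + (24)·λ' = -1.6220; -1.6220 ∉ [-1.4, -0.6) → out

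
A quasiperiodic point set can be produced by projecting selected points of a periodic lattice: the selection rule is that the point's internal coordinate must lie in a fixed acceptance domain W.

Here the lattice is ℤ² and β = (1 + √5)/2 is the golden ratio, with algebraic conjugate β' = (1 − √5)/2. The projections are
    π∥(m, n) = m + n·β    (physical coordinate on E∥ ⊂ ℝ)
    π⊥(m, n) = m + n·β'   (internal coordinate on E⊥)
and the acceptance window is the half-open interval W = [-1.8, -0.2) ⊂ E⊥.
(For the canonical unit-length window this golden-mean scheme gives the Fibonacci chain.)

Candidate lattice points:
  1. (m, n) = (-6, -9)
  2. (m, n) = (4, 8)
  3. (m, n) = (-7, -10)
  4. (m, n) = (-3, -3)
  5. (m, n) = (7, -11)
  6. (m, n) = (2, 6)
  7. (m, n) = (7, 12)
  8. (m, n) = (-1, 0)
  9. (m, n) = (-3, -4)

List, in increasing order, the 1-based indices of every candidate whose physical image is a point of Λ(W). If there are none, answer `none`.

β' = (1−√5)/2 ≈ -0.6180.
candidate 1: (m,n)=(-6,-9) → π∥ = -6-9·β ≈ -20.5623, π⊥ = -6-9·β' ≈ -0.4377 ∈ [-1.8, -0.2) ⇒ IN Λ
candidate 2: (m,n)=(4,8) → π∥ = 4+8·β ≈ 16.9443, π⊥ = 4+8·β' ≈ -0.9443 ∈ [-1.8, -0.2) ⇒ IN Λ
candidate 3: (m,n)=(-7,-10) → π∥ = -7-10·β ≈ -23.1803, π⊥ = -7-10·β' ≈ -0.8197 ∈ [-1.8, -0.2) ⇒ IN Λ
candidate 4: (m,n)=(-3,-3) → π∥ = -3-3·β ≈ -7.8541, π⊥ = -3-3·β' ≈ -1.1459 ∈ [-1.8, -0.2) ⇒ IN Λ
candidate 5: (m,n)=(7,-11) → π∥ = 7-11·β ≈ -10.7984, π⊥ = 7-11·β' ≈ 13.7984 ∉ [-1.8, -0.2) ⇒ out
candidate 6: (m,n)=(2,6) → π∥ = 2+6·β ≈ 11.7082, π⊥ = 2+6·β' ≈ -1.7082 ∈ [-1.8, -0.2) ⇒ IN Λ
candidate 7: (m,n)=(7,12) → π∥ = 7+12·β ≈ 26.4164, π⊥ = 7+12·β' ≈ -0.4164 ∈ [-1.8, -0.2) ⇒ IN Λ
candidate 8: (m,n)=(-1,0) → π∥ = -1+0·β ≈ -1.0000, π⊥ = -1+0·β' ≈ -1.0000 ∈ [-1.8, -0.2) ⇒ IN Λ
candidate 9: (m,n)=(-3,-4) → π∥ = -3-4·β ≈ -9.4721, π⊥ = -3-4·β' ≈ -0.5279 ∈ [-1.8, -0.2) ⇒ IN Λ

1, 2, 3, 4, 6, 7, 8, 9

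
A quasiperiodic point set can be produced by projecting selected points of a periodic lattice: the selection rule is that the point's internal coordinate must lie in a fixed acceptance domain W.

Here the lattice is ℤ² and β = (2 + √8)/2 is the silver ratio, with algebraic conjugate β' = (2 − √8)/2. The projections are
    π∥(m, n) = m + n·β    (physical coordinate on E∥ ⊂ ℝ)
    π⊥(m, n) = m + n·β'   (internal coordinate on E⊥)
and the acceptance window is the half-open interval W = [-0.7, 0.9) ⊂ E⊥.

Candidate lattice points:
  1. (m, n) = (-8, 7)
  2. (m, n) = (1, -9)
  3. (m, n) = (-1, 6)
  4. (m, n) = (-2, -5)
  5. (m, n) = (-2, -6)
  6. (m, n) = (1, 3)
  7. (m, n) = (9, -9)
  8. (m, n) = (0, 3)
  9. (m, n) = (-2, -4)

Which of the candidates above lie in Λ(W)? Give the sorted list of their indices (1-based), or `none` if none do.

Numerically β ≈ 2.414214 and β' = −1/β ≈ -0.414214.
#1 (-8,7): internal coord -8 + (7)·β' = -10.899495; -10.899495 ∉ [-0.7, 0.9) → out
#2 (1,-9): internal coord 1 + (-9)·β' = +4.727922; +4.727922 ∉ [-0.7, 0.9) → out
#3 (-1,6): internal coord -1 + (6)·β' = -3.485281; -3.485281 ∉ [-0.7, 0.9) → out
#4 (-2,-5): internal coord -2 + (-5)·β' = +0.071068; +0.071068 ∈ [-0.7, 0.9) → IN Λ
#5 (-2,-6): internal coord -2 + (-6)·β' = +0.485281; +0.485281 ∈ [-0.7, 0.9) → IN Λ
#6 (1,3): internal coord 1 + (3)·β' = -0.242641; -0.242641 ∈ [-0.7, 0.9) → IN Λ
#7 (9,-9): internal coord 9 + (-9)·β' = +12.727922; +12.727922 ∉ [-0.7, 0.9) → out
#8 (0,3): internal coord 0 + (3)·β' = -1.242641; -1.242641 ∉ [-0.7, 0.9) → out
#9 (-2,-4): internal coord -2 + (-4)·β' = -0.343146; -0.343146 ∈ [-0.7, 0.9) → IN Λ

4, 5, 6, 9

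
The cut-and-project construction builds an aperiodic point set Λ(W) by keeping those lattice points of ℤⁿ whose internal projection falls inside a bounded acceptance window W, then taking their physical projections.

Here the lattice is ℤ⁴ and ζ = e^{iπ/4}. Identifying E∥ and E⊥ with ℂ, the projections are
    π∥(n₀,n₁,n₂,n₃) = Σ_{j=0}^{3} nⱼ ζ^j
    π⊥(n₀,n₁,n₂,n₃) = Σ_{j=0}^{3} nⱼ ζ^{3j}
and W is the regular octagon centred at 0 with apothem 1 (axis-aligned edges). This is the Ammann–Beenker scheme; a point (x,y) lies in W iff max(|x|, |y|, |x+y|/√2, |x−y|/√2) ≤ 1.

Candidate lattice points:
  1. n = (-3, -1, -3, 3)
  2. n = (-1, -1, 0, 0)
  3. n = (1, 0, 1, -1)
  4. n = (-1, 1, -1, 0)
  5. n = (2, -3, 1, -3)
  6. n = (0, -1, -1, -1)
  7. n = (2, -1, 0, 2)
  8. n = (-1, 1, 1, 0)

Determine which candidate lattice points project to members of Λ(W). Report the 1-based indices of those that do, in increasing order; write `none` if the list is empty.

Internal map: ζ^{3j} for j=0..3 gives (1,0), (−√2/2,√2/2), (0,−1), (√2/2,√2/2).
#1 (-3, -1, -3, 3): internal (-0.171573, 4.414214); octagon support 4.414214 vs apothem 1 → ∉ W
#2 (-1, -1, 0, 0): internal (-0.292893, -0.707107); octagon support 0.707107 vs apothem 1 → ∈ W
#3 (1, 0, 1, -1): internal (0.292893, -1.707107); octagon support 1.707107 vs apothem 1 → ∉ W
#4 (-1, 1, -1, 0): internal (-1.707107, 1.707107); octagon support 2.414214 vs apothem 1 → ∉ W
#5 (2, -3, 1, -3): internal (2.000000, -5.242641); octagon support 5.242641 vs apothem 1 → ∉ W
#6 (0, -1, -1, -1): internal (0.000000, -0.414214); octagon support 0.414214 vs apothem 1 → ∈ W
#7 (2, -1, 0, 2): internal (4.121320, 0.707107); octagon support 4.121320 vs apothem 1 → ∉ W
#8 (-1, 1, 1, 0): internal (-1.707107, -0.292893); octagon support 1.707107 vs apothem 1 → ∉ W

2, 6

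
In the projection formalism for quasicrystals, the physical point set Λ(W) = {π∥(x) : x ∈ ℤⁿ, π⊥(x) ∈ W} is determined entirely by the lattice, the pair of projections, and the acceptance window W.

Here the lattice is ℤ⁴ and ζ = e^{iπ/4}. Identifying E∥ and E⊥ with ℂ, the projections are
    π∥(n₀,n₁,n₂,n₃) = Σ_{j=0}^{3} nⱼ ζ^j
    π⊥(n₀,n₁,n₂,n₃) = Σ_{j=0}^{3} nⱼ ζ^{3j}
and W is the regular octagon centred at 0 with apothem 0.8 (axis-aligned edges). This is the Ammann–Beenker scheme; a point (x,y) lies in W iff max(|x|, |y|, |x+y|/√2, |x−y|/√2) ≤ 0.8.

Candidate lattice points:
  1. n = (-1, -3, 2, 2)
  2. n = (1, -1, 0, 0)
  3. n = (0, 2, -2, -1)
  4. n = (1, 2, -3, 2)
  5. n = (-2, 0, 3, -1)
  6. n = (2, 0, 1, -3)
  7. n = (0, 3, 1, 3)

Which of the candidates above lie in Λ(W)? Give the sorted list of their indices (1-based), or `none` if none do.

none

Internal map: ζ^{3j} for j=0..3 gives (1,0), (−√2/2,√2/2), (0,−1), (√2/2,√2/2).
candidate 1: n = (-1, -3, 2, 2) → π⊥ ≈ (+2.535534, -2.707107); max(|x|,|y|,|x±y|/√2) = 3.707107 > 0.8 ⇒ ∉ W
candidate 2: n = (1, -1, 0, 0) → π⊥ ≈ (+1.707107, -0.707107); max(|x|,|y|,|x±y|/√2) = 1.707107 > 0.8 ⇒ ∉ W
candidate 3: n = (0, 2, -2, -1) → π⊥ ≈ (-2.121320, +2.707107); max(|x|,|y|,|x±y|/√2) = 3.414214 > 0.8 ⇒ ∉ W
candidate 4: n = (1, 2, -3, 2) → π⊥ ≈ (+1.000000, +5.828427); max(|x|,|y|,|x±y|/√2) = 5.828427 > 0.8 ⇒ ∉ W
candidate 5: n = (-2, 0, 3, -1) → π⊥ ≈ (-2.707107, -3.707107); max(|x|,|y|,|x±y|/√2) = 4.535534 > 0.8 ⇒ ∉ W
candidate 6: n = (2, 0, 1, -3) → π⊥ ≈ (-0.121320, -3.121320); max(|x|,|y|,|x±y|/√2) = 3.121320 > 0.8 ⇒ ∉ W
candidate 7: n = (0, 3, 1, 3) → π⊥ ≈ (+0.000000, +3.242641); max(|x|,|y|,|x±y|/√2) = 3.242641 > 0.8 ⇒ ∉ W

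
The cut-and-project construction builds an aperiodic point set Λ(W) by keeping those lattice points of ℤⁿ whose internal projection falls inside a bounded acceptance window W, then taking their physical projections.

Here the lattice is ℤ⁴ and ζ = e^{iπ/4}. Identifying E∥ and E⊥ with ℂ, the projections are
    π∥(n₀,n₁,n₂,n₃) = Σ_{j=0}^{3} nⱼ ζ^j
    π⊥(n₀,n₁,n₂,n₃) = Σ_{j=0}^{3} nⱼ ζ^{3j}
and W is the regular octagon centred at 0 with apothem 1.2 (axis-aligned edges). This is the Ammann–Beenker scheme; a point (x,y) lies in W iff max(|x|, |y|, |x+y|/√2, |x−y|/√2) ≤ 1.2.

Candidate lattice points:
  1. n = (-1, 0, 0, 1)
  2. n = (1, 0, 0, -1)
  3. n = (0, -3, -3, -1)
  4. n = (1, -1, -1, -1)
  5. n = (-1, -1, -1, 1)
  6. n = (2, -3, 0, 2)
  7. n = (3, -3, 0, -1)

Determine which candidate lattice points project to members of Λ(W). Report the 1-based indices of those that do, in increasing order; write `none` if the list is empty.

With ζ = e^{iπ/4} the internal vectors are ζ^0,ζ^3,ζ^6,ζ^9.
candidate 1: n = (-1, 0, 0, 1) → π⊥ ≈ (-0.2929, +0.7071); max(|x|,|y|,|x±y|/√2) = 0.7071 ≤ 1.2 ⇒ ∈ W
candidate 2: n = (1, 0, 0, -1) → π⊥ ≈ (+0.2929, -0.7071); max(|x|,|y|,|x±y|/√2) = 0.7071 ≤ 1.2 ⇒ ∈ W
candidate 3: n = (0, -3, -3, -1) → π⊥ ≈ (+1.4142, +0.1716); max(|x|,|y|,|x±y|/√2) = 1.4142 > 1.2 ⇒ ∉ W
candidate 4: n = (1, -1, -1, -1) → π⊥ ≈ (+1.0000, -0.4142); max(|x|,|y|,|x±y|/√2) = 1.0000 ≤ 1.2 ⇒ ∈ W
candidate 5: n = (-1, -1, -1, 1) → π⊥ ≈ (+0.4142, +1.0000); max(|x|,|y|,|x±y|/√2) = 1.0000 ≤ 1.2 ⇒ ∈ W
candidate 6: n = (2, -3, 0, 2) → π⊥ ≈ (+5.5355, -0.7071); max(|x|,|y|,|x±y|/√2) = 5.5355 > 1.2 ⇒ ∉ W
candidate 7: n = (3, -3, 0, -1) → π⊥ ≈ (+4.4142, -2.8284); max(|x|,|y|,|x±y|/√2) = 5.1213 > 1.2 ⇒ ∉ W

1, 2, 4, 5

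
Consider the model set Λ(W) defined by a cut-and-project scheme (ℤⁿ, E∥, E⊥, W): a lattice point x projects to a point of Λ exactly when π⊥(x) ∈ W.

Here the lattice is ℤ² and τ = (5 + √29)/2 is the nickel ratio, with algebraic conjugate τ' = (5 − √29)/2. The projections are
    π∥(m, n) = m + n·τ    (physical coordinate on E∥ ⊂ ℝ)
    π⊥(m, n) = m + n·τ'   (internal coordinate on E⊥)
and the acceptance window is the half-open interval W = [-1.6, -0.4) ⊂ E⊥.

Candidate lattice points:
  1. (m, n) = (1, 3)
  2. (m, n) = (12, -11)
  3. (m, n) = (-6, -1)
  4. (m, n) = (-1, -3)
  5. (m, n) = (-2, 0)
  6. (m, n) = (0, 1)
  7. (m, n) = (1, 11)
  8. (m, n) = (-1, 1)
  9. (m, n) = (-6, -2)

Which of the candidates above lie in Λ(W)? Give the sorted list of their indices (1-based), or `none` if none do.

4, 7, 8

τ' = (5−√29)/2 ≈ -0.1926.
[1] lift (1,3): star map gives 0.4223; window check -1.6 ≤ 0.4223 < -0.4 is false → out
[2] lift (12,-11): star map gives 14.1184; window check -1.6 ≤ 14.1184 < -0.4 is false → out
[3] lift (-6,-1): star map gives -5.8074; window check -1.6 ≤ -5.8074 < -0.4 is false → out
[4] lift (-1,-3): star map gives -0.4223; window check -1.6 ≤ -0.4223 < -0.4 is true → IN Λ
[5] lift (-2,0): star map gives -2.0000; window check -1.6 ≤ -2.0000 < -0.4 is false → out
[6] lift (0,1): star map gives -0.1926; window check -1.6 ≤ -0.1926 < -0.4 is false → out
[7] lift (1,11): star map gives -1.1184; window check -1.6 ≤ -1.1184 < -0.4 is true → IN Λ
[8] lift (-1,1): star map gives -1.1926; window check -1.6 ≤ -1.1926 < -0.4 is true → IN Λ
[9] lift (-6,-2): star map gives -5.6148; window check -1.6 ≤ -5.6148 < -0.4 is false → out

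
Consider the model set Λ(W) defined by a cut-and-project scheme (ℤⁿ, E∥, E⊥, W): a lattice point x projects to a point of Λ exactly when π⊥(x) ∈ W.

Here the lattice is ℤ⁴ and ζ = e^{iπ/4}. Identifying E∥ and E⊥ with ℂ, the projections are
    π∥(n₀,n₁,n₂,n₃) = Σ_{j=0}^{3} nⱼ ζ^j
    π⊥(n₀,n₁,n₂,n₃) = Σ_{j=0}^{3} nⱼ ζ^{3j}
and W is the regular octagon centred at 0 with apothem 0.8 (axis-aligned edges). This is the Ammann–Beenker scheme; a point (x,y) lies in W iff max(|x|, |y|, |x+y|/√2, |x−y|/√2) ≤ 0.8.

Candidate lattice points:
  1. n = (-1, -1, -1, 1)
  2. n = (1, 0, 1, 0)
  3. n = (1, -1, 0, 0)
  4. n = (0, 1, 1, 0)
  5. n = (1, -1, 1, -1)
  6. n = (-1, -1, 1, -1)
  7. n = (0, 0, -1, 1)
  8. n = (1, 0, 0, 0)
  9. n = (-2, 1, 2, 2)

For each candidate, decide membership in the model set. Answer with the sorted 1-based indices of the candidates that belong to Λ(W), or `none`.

4

π⊥(n) = n₀ + n₁ζ³ + n₂ζ⁶ + n₃ζ⁹ where ζ = e^{iπ/4}.
#1 (-1, -1, -1, 1): internal (0.41421, 1.00000); octagon support 1.00000 vs apothem 0.8 → ∉ W
#2 (1, 0, 1, 0): internal (1.00000, -1.00000); octagon support 1.41421 vs apothem 0.8 → ∉ W
#3 (1, -1, 0, 0): internal (1.70711, -0.70711); octagon support 1.70711 vs apothem 0.8 → ∉ W
#4 (0, 1, 1, 0): internal (-0.70711, -0.29289); octagon support 0.70711 vs apothem 0.8 → ∈ W
#5 (1, -1, 1, -1): internal (1.00000, -2.41421); octagon support 2.41421 vs apothem 0.8 → ∉ W
#6 (-1, -1, 1, -1): internal (-1.00000, -2.41421); octagon support 2.41421 vs apothem 0.8 → ∉ W
#7 (0, 0, -1, 1): internal (0.70711, 1.70711); octagon support 1.70711 vs apothem 0.8 → ∉ W
#8 (1, 0, 0, 0): internal (1.00000, 0.00000); octagon support 1.00000 vs apothem 0.8 → ∉ W
#9 (-2, 1, 2, 2): internal (-1.29289, 0.12132); octagon support 1.29289 vs apothem 0.8 → ∉ W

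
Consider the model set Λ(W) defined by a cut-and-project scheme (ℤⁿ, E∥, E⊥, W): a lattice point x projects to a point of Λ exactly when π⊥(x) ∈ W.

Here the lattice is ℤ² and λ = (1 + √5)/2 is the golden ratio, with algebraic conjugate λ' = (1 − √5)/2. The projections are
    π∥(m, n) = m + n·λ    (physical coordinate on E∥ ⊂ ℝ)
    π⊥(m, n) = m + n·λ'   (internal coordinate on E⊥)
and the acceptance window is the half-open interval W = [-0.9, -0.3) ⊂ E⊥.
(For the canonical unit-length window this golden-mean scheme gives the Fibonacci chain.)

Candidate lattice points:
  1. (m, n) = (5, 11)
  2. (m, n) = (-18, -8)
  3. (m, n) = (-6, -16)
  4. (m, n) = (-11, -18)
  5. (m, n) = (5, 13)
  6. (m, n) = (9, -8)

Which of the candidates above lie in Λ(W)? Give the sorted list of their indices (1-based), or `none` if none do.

λ' = (1−√5)/2 ≈ -0.61803.
candidate 1: (m,n)=(5,11) → π∥ = 5+11·λ ≈ 22.79837, π⊥ = 5+11·λ' ≈ -1.79837 ∉ [-0.9, -0.3) ⇒ out
candidate 2: (m,n)=(-18,-8) → π∥ = -18-8·λ ≈ -30.94427, π⊥ = -18-8·λ' ≈ -13.05573 ∉ [-0.9, -0.3) ⇒ out
candidate 3: (m,n)=(-6,-16) → π∥ = -6-16·λ ≈ -31.88854, π⊥ = -6-16·λ' ≈ 3.88854 ∉ [-0.9, -0.3) ⇒ out
candidate 4: (m,n)=(-11,-18) → π∥ = -11-18·λ ≈ -40.12461, π⊥ = -11-18·λ' ≈ 0.12461 ∉ [-0.9, -0.3) ⇒ out
candidate 5: (m,n)=(5,13) → π∥ = 5+13·λ ≈ 26.03444, π⊥ = 5+13·λ' ≈ -3.03444 ∉ [-0.9, -0.3) ⇒ out
candidate 6: (m,n)=(9,-8) → π∥ = 9-8·λ ≈ -3.94427, π⊥ = 9-8·λ' ≈ 13.94427 ∉ [-0.9, -0.3) ⇒ out

none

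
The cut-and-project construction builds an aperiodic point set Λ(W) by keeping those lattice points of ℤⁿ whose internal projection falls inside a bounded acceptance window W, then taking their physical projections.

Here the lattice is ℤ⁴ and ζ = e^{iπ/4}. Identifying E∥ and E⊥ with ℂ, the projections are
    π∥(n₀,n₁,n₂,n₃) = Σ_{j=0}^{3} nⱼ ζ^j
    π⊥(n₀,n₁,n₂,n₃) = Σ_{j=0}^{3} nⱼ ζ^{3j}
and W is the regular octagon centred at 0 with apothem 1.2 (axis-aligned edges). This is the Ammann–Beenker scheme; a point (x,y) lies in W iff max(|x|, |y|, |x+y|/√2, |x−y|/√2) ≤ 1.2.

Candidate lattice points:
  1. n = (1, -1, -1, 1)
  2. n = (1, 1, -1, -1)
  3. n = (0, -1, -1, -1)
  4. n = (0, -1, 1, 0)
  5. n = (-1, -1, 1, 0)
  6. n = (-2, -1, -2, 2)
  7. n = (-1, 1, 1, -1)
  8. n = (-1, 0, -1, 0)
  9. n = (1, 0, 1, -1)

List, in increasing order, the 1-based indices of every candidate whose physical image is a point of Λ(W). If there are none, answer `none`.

Internal map: ζ^{3j} for j=0..3 gives (1,0), (−√2/2,√2/2), (0,−1), (√2/2,√2/2).
candidate 1: n = (1, -1, -1, 1) → π⊥ ≈ (+2.41421, +1.00000); max(|x|,|y|,|x±y|/√2) = 2.41421 > 1.2 ⇒ ∉ W
candidate 2: n = (1, 1, -1, -1) → π⊥ ≈ (-0.41421, +1.00000); max(|x|,|y|,|x±y|/√2) = 1.00000 ≤ 1.2 ⇒ ∈ W
candidate 3: n = (0, -1, -1, -1) → π⊥ ≈ (+0.00000, -0.41421); max(|x|,|y|,|x±y|/√2) = 0.41421 ≤ 1.2 ⇒ ∈ W
candidate 4: n = (0, -1, 1, 0) → π⊥ ≈ (+0.70711, -1.70711); max(|x|,|y|,|x±y|/√2) = 1.70711 > 1.2 ⇒ ∉ W
candidate 5: n = (-1, -1, 1, 0) → π⊥ ≈ (-0.29289, -1.70711); max(|x|,|y|,|x±y|/√2) = 1.70711 > 1.2 ⇒ ∉ W
candidate 6: n = (-2, -1, -2, 2) → π⊥ ≈ (+0.12132, +2.70711); max(|x|,|y|,|x±y|/√2) = 2.70711 > 1.2 ⇒ ∉ W
candidate 7: n = (-1, 1, 1, -1) → π⊥ ≈ (-2.41421, -1.00000); max(|x|,|y|,|x±y|/√2) = 2.41421 > 1.2 ⇒ ∉ W
candidate 8: n = (-1, 0, -1, 0) → π⊥ ≈ (-1.00000, +1.00000); max(|x|,|y|,|x±y|/√2) = 1.41421 > 1.2 ⇒ ∉ W
candidate 9: n = (1, 0, 1, -1) → π⊥ ≈ (+0.29289, -1.70711); max(|x|,|y|,|x±y|/√2) = 1.70711 > 1.2 ⇒ ∉ W

2, 3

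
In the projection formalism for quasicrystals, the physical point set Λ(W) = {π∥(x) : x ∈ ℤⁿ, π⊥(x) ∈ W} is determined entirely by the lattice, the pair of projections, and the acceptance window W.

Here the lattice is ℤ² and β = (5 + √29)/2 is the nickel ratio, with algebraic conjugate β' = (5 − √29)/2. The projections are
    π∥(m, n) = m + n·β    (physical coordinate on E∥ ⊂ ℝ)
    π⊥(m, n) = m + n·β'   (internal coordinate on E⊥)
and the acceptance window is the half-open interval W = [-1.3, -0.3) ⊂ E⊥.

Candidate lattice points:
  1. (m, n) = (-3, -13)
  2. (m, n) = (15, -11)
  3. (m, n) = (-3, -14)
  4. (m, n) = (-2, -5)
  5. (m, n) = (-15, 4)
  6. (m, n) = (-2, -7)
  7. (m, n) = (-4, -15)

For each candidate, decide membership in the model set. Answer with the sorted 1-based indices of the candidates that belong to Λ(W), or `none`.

1, 3, 4, 6, 7

Compute β' = (5−√29)/2 = -0.19258, so π⊥(m,n) = m -0.19258·n.
#1 (-3,-13): internal coord -3 + (-13)·β' = -0.49643; -0.49643 ∈ [-1.3, -0.3) → IN Λ
#2 (15,-11): internal coord 15 + (-11)·β' = +17.11841; +17.11841 ∉ [-1.3, -0.3) → out
#3 (-3,-14): internal coord -3 + (-14)·β' = -0.30385; -0.30385 ∈ [-1.3, -0.3) → IN Λ
#4 (-2,-5): internal coord -2 + (-5)·β' = -1.03709; -1.03709 ∈ [-1.3, -0.3) → IN Λ
#5 (-15,4): internal coord -15 + (4)·β' = -15.77033; -15.77033 ∉ [-1.3, -0.3) → out
#6 (-2,-7): internal coord -2 + (-7)·β' = -0.65192; -0.65192 ∈ [-1.3, -0.3) → IN Λ
#7 (-4,-15): internal coord -4 + (-15)·β' = -1.11126; -1.11126 ∈ [-1.3, -0.3) → IN Λ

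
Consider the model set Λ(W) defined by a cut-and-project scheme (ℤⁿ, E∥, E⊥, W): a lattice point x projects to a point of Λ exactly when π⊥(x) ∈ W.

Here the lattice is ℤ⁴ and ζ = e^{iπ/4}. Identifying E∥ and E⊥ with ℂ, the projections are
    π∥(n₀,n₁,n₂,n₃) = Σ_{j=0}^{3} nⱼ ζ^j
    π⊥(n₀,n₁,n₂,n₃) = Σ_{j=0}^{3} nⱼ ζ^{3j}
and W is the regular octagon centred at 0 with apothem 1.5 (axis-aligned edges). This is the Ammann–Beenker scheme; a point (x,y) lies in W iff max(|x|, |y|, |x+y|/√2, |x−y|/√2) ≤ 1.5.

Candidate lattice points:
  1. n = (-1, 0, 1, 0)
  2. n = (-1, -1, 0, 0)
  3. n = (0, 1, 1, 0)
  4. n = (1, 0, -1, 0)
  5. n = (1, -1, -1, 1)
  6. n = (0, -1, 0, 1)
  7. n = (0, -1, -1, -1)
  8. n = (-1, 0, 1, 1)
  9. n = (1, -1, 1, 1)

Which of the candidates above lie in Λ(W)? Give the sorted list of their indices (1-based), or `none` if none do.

With ζ = e^{iπ/4} the internal vectors are ζ^0,ζ^3,ζ^6,ζ^9.
candidate 1: n = (-1, 0, 1, 0) → π⊥ ≈ (-1.00000, -1.00000); max(|x|,|y|,|x±y|/√2) = 1.41421 ≤ 1.5 ⇒ ∈ W
candidate 2: n = (-1, -1, 0, 0) → π⊥ ≈ (-0.29289, -0.70711); max(|x|,|y|,|x±y|/√2) = 0.70711 ≤ 1.5 ⇒ ∈ W
candidate 3: n = (0, 1, 1, 0) → π⊥ ≈ (-0.70711, -0.29289); max(|x|,|y|,|x±y|/√2) = 0.70711 ≤ 1.5 ⇒ ∈ W
candidate 4: n = (1, 0, -1, 0) → π⊥ ≈ (+1.00000, +1.00000); max(|x|,|y|,|x±y|/√2) = 1.41421 ≤ 1.5 ⇒ ∈ W
candidate 5: n = (1, -1, -1, 1) → π⊥ ≈ (+2.41421, +1.00000); max(|x|,|y|,|x±y|/√2) = 2.41421 > 1.5 ⇒ ∉ W
candidate 6: n = (0, -1, 0, 1) → π⊥ ≈ (+1.41421, +0.00000); max(|x|,|y|,|x±y|/√2) = 1.41421 ≤ 1.5 ⇒ ∈ W
candidate 7: n = (0, -1, -1, -1) → π⊥ ≈ (+0.00000, -0.41421); max(|x|,|y|,|x±y|/√2) = 0.41421 ≤ 1.5 ⇒ ∈ W
candidate 8: n = (-1, 0, 1, 1) → π⊥ ≈ (-0.29289, -0.29289); max(|x|,|y|,|x±y|/√2) = 0.41421 ≤ 1.5 ⇒ ∈ W
candidate 9: n = (1, -1, 1, 1) → π⊥ ≈ (+2.41421, -1.00000); max(|x|,|y|,|x±y|/√2) = 2.41421 > 1.5 ⇒ ∉ W

1, 2, 3, 4, 6, 7, 8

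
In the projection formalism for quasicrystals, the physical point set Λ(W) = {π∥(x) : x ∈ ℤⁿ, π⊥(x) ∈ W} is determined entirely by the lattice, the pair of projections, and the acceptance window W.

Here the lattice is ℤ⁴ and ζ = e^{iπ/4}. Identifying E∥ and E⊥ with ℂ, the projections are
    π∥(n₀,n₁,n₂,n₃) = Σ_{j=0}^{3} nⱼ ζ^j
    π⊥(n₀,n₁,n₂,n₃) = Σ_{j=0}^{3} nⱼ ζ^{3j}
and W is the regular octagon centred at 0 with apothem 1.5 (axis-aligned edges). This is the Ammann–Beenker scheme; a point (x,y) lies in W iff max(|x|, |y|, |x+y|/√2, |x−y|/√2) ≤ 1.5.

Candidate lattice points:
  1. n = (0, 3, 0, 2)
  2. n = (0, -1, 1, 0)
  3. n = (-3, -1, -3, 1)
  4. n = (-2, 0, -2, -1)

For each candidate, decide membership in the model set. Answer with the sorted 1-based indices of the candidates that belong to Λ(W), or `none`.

none

With ζ = e^{iπ/4} the internal vectors are ζ^0,ζ^3,ζ^6,ζ^9.
#1 (0, 3, 0, 2): internal (-0.707107, 3.535534); octagon support 3.535534 vs apothem 1.5 → ∉ W
#2 (0, -1, 1, 0): internal (0.707107, -1.707107); octagon support 1.707107 vs apothem 1.5 → ∉ W
#3 (-3, -1, -3, 1): internal (-1.585786, 3.000000); octagon support 3.242641 vs apothem 1.5 → ∉ W
#4 (-2, 0, -2, -1): internal (-2.707107, 1.292893); octagon support 2.828427 vs apothem 1.5 → ∉ W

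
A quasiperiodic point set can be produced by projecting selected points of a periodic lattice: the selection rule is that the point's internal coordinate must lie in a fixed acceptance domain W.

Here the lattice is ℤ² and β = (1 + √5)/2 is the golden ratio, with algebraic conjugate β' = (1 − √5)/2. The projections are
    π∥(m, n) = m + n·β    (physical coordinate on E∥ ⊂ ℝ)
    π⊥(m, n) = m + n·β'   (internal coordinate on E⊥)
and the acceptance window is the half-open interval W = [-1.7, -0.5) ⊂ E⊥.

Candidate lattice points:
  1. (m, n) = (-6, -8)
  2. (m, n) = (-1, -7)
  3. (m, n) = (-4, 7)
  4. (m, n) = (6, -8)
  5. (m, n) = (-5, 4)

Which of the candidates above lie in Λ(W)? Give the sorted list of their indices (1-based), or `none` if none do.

β' = (1−√5)/2 ≈ -0.618034.
[1] lift (-6,-8): star map gives -1.055728; window check -1.7 ≤ -1.055728 < -0.5 is true → IN Λ
[2] lift (-1,-7): star map gives 3.326238; window check -1.7 ≤ 3.326238 < -0.5 is false → out
[3] lift (-4,7): star map gives -8.326238; window check -1.7 ≤ -8.326238 < -0.5 is false → out
[4] lift (6,-8): star map gives 10.944272; window check -1.7 ≤ 10.944272 < -0.5 is false → out
[5] lift (-5,4): star map gives -7.472136; window check -1.7 ≤ -7.472136 < -0.5 is false → out

1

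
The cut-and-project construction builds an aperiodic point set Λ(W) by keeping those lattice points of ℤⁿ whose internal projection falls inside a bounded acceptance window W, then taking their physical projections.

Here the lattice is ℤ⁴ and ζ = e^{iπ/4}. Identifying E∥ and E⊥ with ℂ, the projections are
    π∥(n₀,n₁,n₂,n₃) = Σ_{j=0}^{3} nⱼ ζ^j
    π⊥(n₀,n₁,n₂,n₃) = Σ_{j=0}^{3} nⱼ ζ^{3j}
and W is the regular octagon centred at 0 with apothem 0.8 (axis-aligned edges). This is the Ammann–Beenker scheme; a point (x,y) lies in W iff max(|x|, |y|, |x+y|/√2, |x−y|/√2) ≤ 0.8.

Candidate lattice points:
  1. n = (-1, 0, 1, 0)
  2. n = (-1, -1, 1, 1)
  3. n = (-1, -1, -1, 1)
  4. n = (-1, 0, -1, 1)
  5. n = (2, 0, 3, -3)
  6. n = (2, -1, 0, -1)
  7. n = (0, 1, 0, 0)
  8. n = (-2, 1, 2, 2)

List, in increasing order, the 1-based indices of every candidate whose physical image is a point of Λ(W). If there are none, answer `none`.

π⊥(n) = n₀ + n₁ζ³ + n₂ζ⁶ + n₃ζ⁹ where ζ = e^{iπ/4}.
#1 (-1, 0, 1, 0): internal (-1.0000, -1.0000); octagon support 1.4142 vs apothem 0.8 → ∉ W
#2 (-1, -1, 1, 1): internal (0.4142, -1.0000); octagon support 1.0000 vs apothem 0.8 → ∉ W
#3 (-1, -1, -1, 1): internal (0.4142, 1.0000); octagon support 1.0000 vs apothem 0.8 → ∉ W
#4 (-1, 0, -1, 1): internal (-0.2929, 1.7071); octagon support 1.7071 vs apothem 0.8 → ∉ W
#5 (2, 0, 3, -3): internal (-0.1213, -5.1213); octagon support 5.1213 vs apothem 0.8 → ∉ W
#6 (2, -1, 0, -1): internal (2.0000, -1.4142); octagon support 2.4142 vs apothem 0.8 → ∉ W
#7 (0, 1, 0, 0): internal (-0.7071, 0.7071); octagon support 1.0000 vs apothem 0.8 → ∉ W
#8 (-2, 1, 2, 2): internal (-1.2929, 0.1213); octagon support 1.2929 vs apothem 0.8 → ∉ W

none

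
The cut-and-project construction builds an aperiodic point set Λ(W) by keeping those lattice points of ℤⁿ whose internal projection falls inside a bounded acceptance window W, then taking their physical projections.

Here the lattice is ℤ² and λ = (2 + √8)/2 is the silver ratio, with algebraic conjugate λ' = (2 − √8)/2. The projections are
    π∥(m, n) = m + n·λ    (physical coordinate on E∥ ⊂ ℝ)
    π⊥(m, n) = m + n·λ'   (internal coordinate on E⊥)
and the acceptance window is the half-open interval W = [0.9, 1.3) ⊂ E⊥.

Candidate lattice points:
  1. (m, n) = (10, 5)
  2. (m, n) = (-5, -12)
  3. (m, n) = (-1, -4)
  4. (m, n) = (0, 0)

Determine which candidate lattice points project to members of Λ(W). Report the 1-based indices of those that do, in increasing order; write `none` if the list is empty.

Numerically λ ≈ 2.41421 and λ' = −1/λ ≈ -0.41421.
[1] lift (10,5): star map gives 7.92893; window check 0.9 ≤ 7.92893 < 1.3 is false → out
[2] lift (-5,-12): star map gives -0.02944; window check 0.9 ≤ -0.02944 < 1.3 is false → out
[3] lift (-1,-4): star map gives 0.65685; window check 0.9 ≤ 0.65685 < 1.3 is false → out
[4] lift (0,0): star map gives 0.00000; window check 0.9 ≤ 0.00000 < 1.3 is false → out

none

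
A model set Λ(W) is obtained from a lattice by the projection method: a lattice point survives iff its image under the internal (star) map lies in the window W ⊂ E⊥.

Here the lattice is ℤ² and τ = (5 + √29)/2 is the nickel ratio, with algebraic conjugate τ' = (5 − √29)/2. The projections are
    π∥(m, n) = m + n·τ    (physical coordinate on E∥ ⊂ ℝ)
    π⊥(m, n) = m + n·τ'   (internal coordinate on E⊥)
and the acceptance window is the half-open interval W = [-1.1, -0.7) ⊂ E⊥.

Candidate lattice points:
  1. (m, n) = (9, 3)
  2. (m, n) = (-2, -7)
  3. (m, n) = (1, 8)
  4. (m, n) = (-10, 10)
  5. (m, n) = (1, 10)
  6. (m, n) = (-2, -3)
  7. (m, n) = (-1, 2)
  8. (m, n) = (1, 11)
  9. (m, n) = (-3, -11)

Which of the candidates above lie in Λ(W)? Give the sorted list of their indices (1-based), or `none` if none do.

Compute τ' = (5−√29)/2 = -0.19258, so π⊥(m,n) = m -0.19258·n.
candidate 1: (m,n)=(9,3) → π∥ = 9+3·τ ≈ 24.57775, π⊥ = 9+3·τ' ≈ 8.42225 ∉ [-1.1, -0.7) ⇒ out
candidate 2: (m,n)=(-2,-7) → π∥ = -2-7·τ ≈ -38.34808, π⊥ = -2-7·τ' ≈ -0.65192 ∉ [-1.1, -0.7) ⇒ out
candidate 3: (m,n)=(1,8) → π∥ = 1+8·τ ≈ 42.54066, π⊥ = 1+8·τ' ≈ -0.54066 ∉ [-1.1, -0.7) ⇒ out
candidate 4: (m,n)=(-10,10) → π∥ = -10+10·τ ≈ 41.92582, π⊥ = -10+10·τ' ≈ -11.92582 ∉ [-1.1, -0.7) ⇒ out
candidate 5: (m,n)=(1,10) → π∥ = 1+10·τ ≈ 52.92582, π⊥ = 1+10·τ' ≈ -0.92582 ∈ [-1.1, -0.7) ⇒ IN Λ
candidate 6: (m,n)=(-2,-3) → π∥ = -2-3·τ ≈ -17.57775, π⊥ = -2-3·τ' ≈ -1.42225 ∉ [-1.1, -0.7) ⇒ out
candidate 7: (m,n)=(-1,2) → π∥ = -1+2·τ ≈ 9.38516, π⊥ = -1+2·τ' ≈ -1.38516 ∉ [-1.1, -0.7) ⇒ out
candidate 8: (m,n)=(1,11) → π∥ = 1+11·τ ≈ 58.11841, π⊥ = 1+11·τ' ≈ -1.11841 ∉ [-1.1, -0.7) ⇒ out
candidate 9: (m,n)=(-3,-11) → π∥ = -3-11·τ ≈ -60.11841, π⊥ = -3-11·τ' ≈ -0.88159 ∈ [-1.1, -0.7) ⇒ IN Λ

5, 9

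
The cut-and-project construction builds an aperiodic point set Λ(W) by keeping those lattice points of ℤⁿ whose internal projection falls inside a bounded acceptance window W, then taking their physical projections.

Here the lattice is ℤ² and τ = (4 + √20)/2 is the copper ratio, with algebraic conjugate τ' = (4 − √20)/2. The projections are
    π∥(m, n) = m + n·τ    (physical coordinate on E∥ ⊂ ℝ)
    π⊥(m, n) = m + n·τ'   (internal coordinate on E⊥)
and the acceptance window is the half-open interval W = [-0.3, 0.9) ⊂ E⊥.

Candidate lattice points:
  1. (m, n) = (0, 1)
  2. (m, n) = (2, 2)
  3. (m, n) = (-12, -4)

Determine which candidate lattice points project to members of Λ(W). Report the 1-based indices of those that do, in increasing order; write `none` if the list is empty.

1

Compute τ' = (4−√20)/2 = -0.2361, so π⊥(m,n) = m -0.2361·n.
candidate 1: (m,n)=(0,1) → π∥ = 0+1·τ ≈ 4.2361, π⊥ = 0+1·τ' ≈ -0.2361 ∈ [-0.3, 0.9) ⇒ IN Λ
candidate 2: (m,n)=(2,2) → π∥ = 2+2·τ ≈ 10.4721, π⊥ = 2+2·τ' ≈ 1.5279 ∉ [-0.3, 0.9) ⇒ out
candidate 3: (m,n)=(-12,-4) → π∥ = -12-4·τ ≈ -28.9443, π⊥ = -12-4·τ' ≈ -11.0557 ∉ [-0.3, 0.9) ⇒ out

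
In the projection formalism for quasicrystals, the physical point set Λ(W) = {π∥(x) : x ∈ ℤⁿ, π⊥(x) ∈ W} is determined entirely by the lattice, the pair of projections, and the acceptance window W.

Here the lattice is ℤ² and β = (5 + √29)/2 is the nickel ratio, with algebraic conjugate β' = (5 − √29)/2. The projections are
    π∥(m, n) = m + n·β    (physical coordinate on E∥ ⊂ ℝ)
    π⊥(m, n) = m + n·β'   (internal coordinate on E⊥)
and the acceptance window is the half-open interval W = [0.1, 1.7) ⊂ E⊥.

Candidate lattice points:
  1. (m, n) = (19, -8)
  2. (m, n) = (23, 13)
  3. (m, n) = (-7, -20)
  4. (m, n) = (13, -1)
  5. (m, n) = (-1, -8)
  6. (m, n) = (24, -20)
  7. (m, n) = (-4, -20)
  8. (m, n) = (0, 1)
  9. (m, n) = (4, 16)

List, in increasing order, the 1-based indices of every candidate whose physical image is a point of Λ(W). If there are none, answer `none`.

β' = (5−√29)/2 ≈ -0.1926.
candidate 1: (m,n)=(19,-8) → π∥ = 19-8·β ≈ -22.5407, π⊥ = 19-8·β' ≈ 20.5407 ∉ [0.1, 1.7) ⇒ out
candidate 2: (m,n)=(23,13) → π∥ = 23+13·β ≈ 90.5036, π⊥ = 23+13·β' ≈ 20.4964 ∉ [0.1, 1.7) ⇒ out
candidate 3: (m,n)=(-7,-20) → π∥ = -7-20·β ≈ -110.8516, π⊥ = -7-20·β' ≈ -3.1484 ∉ [0.1, 1.7) ⇒ out
candidate 4: (m,n)=(13,-1) → π∥ = 13-1·β ≈ 7.8074, π⊥ = 13-1·β' ≈ 13.1926 ∉ [0.1, 1.7) ⇒ out
candidate 5: (m,n)=(-1,-8) → π∥ = -1-8·β ≈ -42.5407, π⊥ = -1-8·β' ≈ 0.5407 ∈ [0.1, 1.7) ⇒ IN Λ
candidate 6: (m,n)=(24,-20) → π∥ = 24-20·β ≈ -79.8516, π⊥ = 24-20·β' ≈ 27.8516 ∉ [0.1, 1.7) ⇒ out
candidate 7: (m,n)=(-4,-20) → π∥ = -4-20·β ≈ -107.8516, π⊥ = -4-20·β' ≈ -0.1484 ∉ [0.1, 1.7) ⇒ out
candidate 8: (m,n)=(0,1) → π∥ = 0+1·β ≈ 5.1926, π⊥ = 0+1·β' ≈ -0.1926 ∉ [0.1, 1.7) ⇒ out
candidate 9: (m,n)=(4,16) → π∥ = 4+16·β ≈ 87.0813, π⊥ = 4+16·β' ≈ 0.9187 ∈ [0.1, 1.7) ⇒ IN Λ

5, 9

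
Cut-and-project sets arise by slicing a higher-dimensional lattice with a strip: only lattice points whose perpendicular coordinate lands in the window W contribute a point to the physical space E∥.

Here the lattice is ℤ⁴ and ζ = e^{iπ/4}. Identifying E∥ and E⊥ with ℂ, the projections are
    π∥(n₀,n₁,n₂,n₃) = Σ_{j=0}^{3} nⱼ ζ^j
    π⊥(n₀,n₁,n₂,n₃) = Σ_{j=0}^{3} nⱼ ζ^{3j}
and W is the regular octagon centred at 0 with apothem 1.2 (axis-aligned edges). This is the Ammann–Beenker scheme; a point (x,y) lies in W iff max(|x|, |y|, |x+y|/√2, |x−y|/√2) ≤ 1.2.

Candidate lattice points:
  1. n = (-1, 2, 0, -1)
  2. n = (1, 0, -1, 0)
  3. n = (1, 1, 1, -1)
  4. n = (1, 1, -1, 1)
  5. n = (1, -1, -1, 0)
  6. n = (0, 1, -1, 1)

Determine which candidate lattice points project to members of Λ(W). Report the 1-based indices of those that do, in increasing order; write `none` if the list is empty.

π⊥(n) = n₀ + n₁ζ³ + n₂ζ⁶ + n₃ζ⁹ where ζ = e^{iπ/4}.
#1 (-1, 2, 0, -1): internal (-3.12132, 0.70711); octagon support 3.12132 vs apothem 1.2 → ∉ W
#2 (1, 0, -1, 0): internal (1.00000, 1.00000); octagon support 1.41421 vs apothem 1.2 → ∉ W
#3 (1, 1, 1, -1): internal (-0.41421, -1.00000); octagon support 1.00000 vs apothem 1.2 → ∈ W
#4 (1, 1, -1, 1): internal (1.00000, 2.41421); octagon support 2.41421 vs apothem 1.2 → ∉ W
#5 (1, -1, -1, 0): internal (1.70711, 0.29289); octagon support 1.70711 vs apothem 1.2 → ∉ W
#6 (0, 1, -1, 1): internal (0.00000, 2.41421); octagon support 2.41421 vs apothem 1.2 → ∉ W

3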